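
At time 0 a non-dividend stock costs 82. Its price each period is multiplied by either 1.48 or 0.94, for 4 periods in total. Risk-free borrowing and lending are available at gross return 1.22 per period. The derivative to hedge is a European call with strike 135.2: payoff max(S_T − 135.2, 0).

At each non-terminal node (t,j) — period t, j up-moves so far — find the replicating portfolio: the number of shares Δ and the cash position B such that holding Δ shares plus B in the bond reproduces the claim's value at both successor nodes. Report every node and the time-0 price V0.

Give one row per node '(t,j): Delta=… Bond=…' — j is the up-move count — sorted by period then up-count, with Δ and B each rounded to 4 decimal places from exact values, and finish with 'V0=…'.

Under the risk-neutral measure, an up-move has probability p* = (R−d)/(u−d) = 0.5185 and values discount at R = 1.22.
At expiry t=4: V(4,0)=0.0000, V(4,1)=0.0000, V(4,2)=23.5059, V(4,3)=114.6773, V(4,4)=258.2239
(3,0): S=68.1079. Δ = (V_up−V_dn)/(S_up−S_dn) = (0.0000−0.0000)/(100.7997−64.0214) = 0.0000. V = [p*·0.0000 + (1−p*)·0.0000]/1.22 = 0.0000. B = V − Δ·S = 0.0000.
(3,1): S=107.2337. Δ = (V_up−V_dn)/(S_up−S_dn) = (23.5059−0.0000)/(158.7059−100.7997) = 0.4059. V = [p*·23.5059 + (1−p*)·0.0000]/1.22 = 9.9904. B = V − Δ·S = -33.5390.
(3,2): S=168.8360. Δ = (V_up−V_dn)/(S_up−S_dn) = (114.6773−23.5059)/(249.8773−158.7059) = 1.0000. V = [p*·114.6773 + (1−p*)·23.5059]/1.22 = 58.0164. B = V − Δ·S = -110.8197.
(3,3): S=265.8269. Δ = (V_up−V_dn)/(S_up−S_dn) = (258.2239−114.6773)/(393.4239−249.8773) = 1.0000. V = [p*·258.2239 + (1−p*)·114.6773]/1.22 = 155.0073. B = V − Δ·S = -110.8197.
(2,0): S=72.4552. Δ = (V_up−V_dn)/(S_up−S_dn) = (9.9904−0.0000)/(107.2337−68.1079) = 0.2553. V = [p*·9.9904 + (1−p*)·0.0000]/1.22 = 4.2461. B = V − Δ·S = -14.2546.
(2,1): S=114.0784. Δ = (V_up−V_dn)/(S_up−S_dn) = (58.0164−9.9904)/(168.8360−107.2337) = 0.7796. V = [p*·58.0164 + (1−p*)·9.9904]/1.22 = 28.6006. B = V − Δ·S = -60.3365.
(2,2): S=179.6128. Δ = (V_up−V_dn)/(S_up−S_dn) = (155.0073−58.0164)/(265.8269−168.8360) = 1.0000. V = [p*·155.0073 + (1−p*)·58.0164]/1.22 = 88.7770. B = V − Δ·S = -90.8358.
(1,0): S=77.0800. Δ = (V_up−V_dn)/(S_up−S_dn) = (28.6006−4.2461)/(114.0784−72.4552) = 0.5851. V = [p*·28.6006 + (1−p*)·4.2461]/1.22 = 13.8314. B = V − Δ·S = -31.2696.
(1,1): S=121.3600. Δ = (V_up−V_dn)/(S_up−S_dn) = (88.7770−28.6006)/(179.6128−114.0784) = 0.9182. V = [p*·88.7770 + (1−p*)·28.6006]/1.22 = 49.0190. B = V − Δ·S = -62.4188.
(0,0): S=82.0000. Δ = (V_up−V_dn)/(S_up−S_dn) = (49.0190−13.8314)/(121.3600−77.0800) = 0.7947. V = [p*·49.0190 + (1−p*)·13.8314]/1.22 = 26.2925. B = V − Δ·S = -38.8697.
Check: Δ(0,0)·S0 + B(0,0) = 26.2925 = V0.

(0,0): Delta=0.7947 Bond=-38.8697
(1,0): Delta=0.5851 Bond=-31.2696
(1,1): Delta=0.9182 Bond=-62.4188
(2,0): Delta=0.2553 Bond=-14.2546
(2,1): Delta=0.7796 Bond=-60.3365
(2,2): Delta=1.0000 Bond=-90.8358
(3,0): Delta=0.0000 Bond=0.0000
(3,1): Delta=0.4059 Bond=-33.5390
(3,2): Delta=1.0000 Bond=-110.8197
(3,3): Delta=1.0000 Bond=-110.8197
V0=26.2925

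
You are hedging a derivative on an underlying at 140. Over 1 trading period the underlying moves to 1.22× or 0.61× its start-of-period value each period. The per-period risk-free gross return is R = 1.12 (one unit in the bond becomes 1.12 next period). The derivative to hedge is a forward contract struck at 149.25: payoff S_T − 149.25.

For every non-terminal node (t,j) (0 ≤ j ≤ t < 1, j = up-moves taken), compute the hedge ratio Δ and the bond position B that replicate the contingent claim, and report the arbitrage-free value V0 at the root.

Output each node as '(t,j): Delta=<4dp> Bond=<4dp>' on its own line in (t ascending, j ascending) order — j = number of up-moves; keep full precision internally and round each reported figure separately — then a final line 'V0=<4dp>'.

No-arbitrage ⇒ martingale measure with p* = (R−d)/(u−d) = 0.8361.
Terminal values V(1,·): V(1,0)=-63.8500, V(1,1)=21.5500
(0,0): S=140.0000. Δ = (V_up−V_dn)/(S_up−S_dn) = (21.5500−-63.8500)/(170.8000−85.4000) = 1.0000. V = [p*·21.5500 + (1−p*)·-63.8500]/1.12 = 6.7411. B = V − Δ·S = -133.2589.
The time-0 hedge costs 6.7411, which is the no-arbitrage price.

(0,0): Delta=1.0000 Bond=-133.2589
V0=6.7411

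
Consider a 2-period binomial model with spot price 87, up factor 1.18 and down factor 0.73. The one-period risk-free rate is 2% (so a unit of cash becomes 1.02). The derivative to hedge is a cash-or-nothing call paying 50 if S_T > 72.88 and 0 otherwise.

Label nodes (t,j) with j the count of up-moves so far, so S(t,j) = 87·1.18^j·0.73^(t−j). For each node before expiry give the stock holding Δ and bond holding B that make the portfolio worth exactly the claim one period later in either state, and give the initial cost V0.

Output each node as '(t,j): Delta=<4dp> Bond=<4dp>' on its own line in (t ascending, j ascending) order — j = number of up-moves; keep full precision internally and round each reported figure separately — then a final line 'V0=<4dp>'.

The replicating-portfolio and risk-neutral prices coincide; use p* = (1.02−0.73)/(1.18−0.73) = 0.6444 for the latter.
Terminal values V(2,·): V(2,0)=0.0000, V(2,1)=50.0000, V(2,2)=50.0000
Node (1,0) S=63.5100: V=(p*·50.0000+(1−p*)·0.0000)/1.02=31.5904; Δ=(50.0000−0.0000)/(74.9418−46.3623)=1.7495; B=V−Δ·S=-79.5207
Node (1,1) S=102.6600: V=(p*·50.0000+(1−p*)·50.0000)/1.02=49.0196; Δ=(50.0000−50.0000)/(121.1388−74.9418)=0.0000; B=V−Δ·S=49.0196
Node (0,0) S=87.0000: V=(p*·49.0196+(1−p*)·31.5904)/1.02=41.9829; Δ=(49.0196−31.5904)/(102.6600−63.5100)=0.4452; B=V−Δ·S=3.2514
Self-financing check: at every node Δ·S+B equals the discounted successor values.

(0,0): Delta=0.4452 Bond=3.2514
(1,0): Delta=1.7495 Bond=-79.5207
(1,1): Delta=0.0000 Bond=49.0196
V0=41.9829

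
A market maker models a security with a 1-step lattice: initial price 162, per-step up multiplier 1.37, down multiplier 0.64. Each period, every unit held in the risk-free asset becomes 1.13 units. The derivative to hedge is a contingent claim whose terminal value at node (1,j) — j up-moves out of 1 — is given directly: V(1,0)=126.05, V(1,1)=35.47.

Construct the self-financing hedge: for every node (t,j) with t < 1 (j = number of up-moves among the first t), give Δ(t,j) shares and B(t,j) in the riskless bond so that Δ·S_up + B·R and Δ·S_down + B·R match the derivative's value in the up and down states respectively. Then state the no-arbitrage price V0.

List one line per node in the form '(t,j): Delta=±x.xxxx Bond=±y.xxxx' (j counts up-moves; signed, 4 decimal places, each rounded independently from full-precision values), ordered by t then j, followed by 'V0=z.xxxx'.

No-arbitrage ⇒ martingale measure with p* = (R−d)/(u−d) = 0.6712.
Payoff layer (t=1): V(1,0)=126.0500, V(1,1)=35.4700
(0,0): S=162.0000. Δ = (V_up−V_dn)/(S_up−S_dn) = (35.4700−126.0500)/(221.9400−103.6800) = -0.7659. V = [p*·35.4700 + (1−p*)·126.0500]/1.13 = 57.7431. B = V − Δ·S = 181.8253.
Check: Δ(0,0)·S0 + B(0,0) = 57.7431 = V0.

(0,0): Delta=-0.7659 Bond=181.8253
V0=57.7431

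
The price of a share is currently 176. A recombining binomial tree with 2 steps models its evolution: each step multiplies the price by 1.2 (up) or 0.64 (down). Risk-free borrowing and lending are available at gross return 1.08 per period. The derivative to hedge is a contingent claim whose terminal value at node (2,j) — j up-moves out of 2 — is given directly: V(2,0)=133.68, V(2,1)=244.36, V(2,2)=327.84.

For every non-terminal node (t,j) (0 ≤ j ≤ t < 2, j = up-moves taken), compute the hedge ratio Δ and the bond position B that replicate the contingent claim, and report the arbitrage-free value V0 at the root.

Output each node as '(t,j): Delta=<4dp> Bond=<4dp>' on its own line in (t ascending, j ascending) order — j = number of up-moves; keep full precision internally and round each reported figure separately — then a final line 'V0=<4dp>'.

Under the risk-neutral measure, an up-move has probability p* = (R−d)/(u−d) = 0.7857 and values discount at R = 1.08.
Terminal values V(2,·): V(2,0)=133.6800, V(2,1)=244.3600, V(2,2)=327.8400
  t=1,j=0: stock 112.6400 → up 135.1680 (V=244.3600), down 72.0896 (V=133.6800). Price 204.2989; hedge Δ=1.7546, bond B=6.6561.
  t=1,j=1: stock 211.2000 → up 253.4400 (V=327.8400), down 135.1680 (V=244.3600). Price 286.9921; hedge Δ=0.7058, bond B=137.9206.
  t=0,j=0: stock 176.0000 → up 211.2000 (V=286.9921), down 112.6400 (V=204.2989). Price 249.3260; hedge Δ=0.8390, bond B=101.6597.
Check: Δ(0,0)·S0 + B(0,0) = 249.3260 = V0.

(0,0): Delta=0.8390 Bond=101.6597
(1,0): Delta=1.7546 Bond=6.6561
(1,1): Delta=0.7058 Bond=137.9206
V0=249.3260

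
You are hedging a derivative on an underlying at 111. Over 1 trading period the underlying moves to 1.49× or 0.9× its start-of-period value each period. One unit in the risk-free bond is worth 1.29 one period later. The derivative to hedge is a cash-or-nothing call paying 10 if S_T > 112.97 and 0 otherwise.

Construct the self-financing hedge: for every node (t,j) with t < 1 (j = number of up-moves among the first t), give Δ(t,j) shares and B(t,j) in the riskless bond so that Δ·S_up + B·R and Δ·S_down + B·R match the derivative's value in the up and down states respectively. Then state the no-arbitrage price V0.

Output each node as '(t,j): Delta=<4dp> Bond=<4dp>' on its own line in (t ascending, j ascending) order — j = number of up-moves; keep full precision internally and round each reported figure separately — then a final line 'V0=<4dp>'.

(0,0): Delta=0.1527 Bond=-11.8250
V0=5.1242

Since d<R<u, set p* = (R−d)/(u−d) = 0.6610; price each node as the discounted p*-expectation of its children.
Payoff layer (t=1): V(1,0)=0.0000, V(1,1)=10.0000
(0,0): S=111.0000. Δ = (V_up−V_dn)/(S_up−S_dn) = (10.0000−0.0000)/(165.3900−99.9000) = 0.1527. V = [p*·10.0000 + (1−p*)·0.0000]/1.29 = 5.1242. B = V − Δ·S = -11.8250.
Self-financing check: at every node Δ·S+B equals the discounted successor values.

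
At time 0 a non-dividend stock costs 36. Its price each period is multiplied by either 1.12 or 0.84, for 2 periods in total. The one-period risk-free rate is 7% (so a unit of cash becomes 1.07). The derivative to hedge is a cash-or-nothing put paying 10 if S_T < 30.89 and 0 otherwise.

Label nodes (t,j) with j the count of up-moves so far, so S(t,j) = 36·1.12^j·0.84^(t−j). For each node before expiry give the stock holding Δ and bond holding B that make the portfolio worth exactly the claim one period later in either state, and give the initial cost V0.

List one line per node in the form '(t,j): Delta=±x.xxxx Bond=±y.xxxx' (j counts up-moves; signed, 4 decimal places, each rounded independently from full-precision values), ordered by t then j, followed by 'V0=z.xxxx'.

(0,0): Delta=-0.1656 Bond=6.2388
(1,0): Delta=-1.1810 Bond=37.3832
(1,1): Delta=0.0000 Bond=0.0000
V0=0.2785

No-arbitrage ⇒ martingale measure with p* = (R−d)/(u−d) = 0.8214.
At expiry t=2: V(2,0)=10.0000, V(2,1)=0.0000, V(2,2)=0.0000
(1,0): S=30.2400. Δ = (V_up−V_dn)/(S_up−S_dn) = (0.0000−10.0000)/(33.8688−25.4016) = -1.1810. V = [p*·0.0000 + (1−p*)·10.0000]/1.07 = 1.6689. B = V − Δ·S = 37.3832.
(1,1): S=40.3200. Δ = (V_up−V_dn)/(S_up−S_dn) = (0.0000−0.0000)/(45.1584−33.8688) = 0.0000. V = [p*·0.0000 + (1−p*)·0.0000]/1.07 = 0.0000. B = V − Δ·S = 0.0000.
(0,0): S=36.0000. Δ = (V_up−V_dn)/(S_up−S_dn) = (0.0000−1.6689)/(40.3200−30.2400) = -0.1656. V = [p*·0.0000 + (1−p*)·1.6689]/1.07 = 0.2785. B = V − Δ·S = 6.2388.
Self-financing check: at every node Δ·S+B equals the discounted successor values.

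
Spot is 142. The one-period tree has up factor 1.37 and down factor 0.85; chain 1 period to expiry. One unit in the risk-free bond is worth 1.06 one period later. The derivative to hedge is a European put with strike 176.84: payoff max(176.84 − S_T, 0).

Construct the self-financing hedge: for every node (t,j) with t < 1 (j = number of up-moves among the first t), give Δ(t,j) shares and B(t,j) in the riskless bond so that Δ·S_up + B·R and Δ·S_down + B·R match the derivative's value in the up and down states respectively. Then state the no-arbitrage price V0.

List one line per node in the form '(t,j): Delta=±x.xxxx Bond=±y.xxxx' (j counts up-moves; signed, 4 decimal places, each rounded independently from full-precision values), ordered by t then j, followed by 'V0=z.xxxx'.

Risk-neutral probability p* = (R−d)/(u−d) = (1.06−0.85)/(1.37−0.85) = 0.4038.
At expiry t=1: V(1,0)=56.1400, V(1,1)=0.0000
(0,0): S=142.0000. Δ = (V_up−V_dn)/(S_up−S_dn) = (0.0000−56.1400)/(194.5400−120.7000) = -0.7603. V = [p*·0.0000 + (1−p*)·56.1400]/1.06 = 31.5737. B = V − Δ·S = 139.5352.
Self-financing check: at every node Δ·S+B equals the discounted successor values.

(0,0): Delta=-0.7603 Bond=139.5352
V0=31.5737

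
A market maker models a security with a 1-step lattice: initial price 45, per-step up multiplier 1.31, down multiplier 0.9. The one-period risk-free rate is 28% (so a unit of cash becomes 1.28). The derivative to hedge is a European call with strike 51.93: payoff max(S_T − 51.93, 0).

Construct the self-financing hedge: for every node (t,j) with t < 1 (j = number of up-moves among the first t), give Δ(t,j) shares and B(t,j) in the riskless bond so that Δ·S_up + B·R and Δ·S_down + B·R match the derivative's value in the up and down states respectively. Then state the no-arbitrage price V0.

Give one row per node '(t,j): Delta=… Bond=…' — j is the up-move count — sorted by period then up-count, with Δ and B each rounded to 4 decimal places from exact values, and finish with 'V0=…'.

No-arbitrage ⇒ martingale measure with p* = (R−d)/(u−d) = 0.9268.
At expiry t=1: V(1,0)=0.0000, V(1,1)=7.0200
  t=0,j=0: stock 45.0000 → up 58.9500 (V=7.0200), down 40.5000 (V=0.0000). Price 5.0831; hedge Δ=0.3805, bond B=-12.0389.
Each (Δ,B) replicates both successor values, so the strategy is self-financing and V0 is arbitrage-free.

(0,0): Delta=0.3805 Bond=-12.0389
V0=5.0831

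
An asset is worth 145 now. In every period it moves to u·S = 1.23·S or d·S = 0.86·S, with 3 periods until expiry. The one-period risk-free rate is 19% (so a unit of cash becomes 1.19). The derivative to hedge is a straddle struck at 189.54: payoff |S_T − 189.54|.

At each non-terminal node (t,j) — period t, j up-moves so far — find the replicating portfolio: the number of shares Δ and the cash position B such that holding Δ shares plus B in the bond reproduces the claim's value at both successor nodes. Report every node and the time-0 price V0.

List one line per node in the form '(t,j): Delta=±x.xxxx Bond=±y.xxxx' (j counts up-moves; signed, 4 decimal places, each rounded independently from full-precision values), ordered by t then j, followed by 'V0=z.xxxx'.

The replicating-portfolio and risk-neutral prices coincide; use p* = (1.19−0.86)/(1.23−0.86) = 0.8919 for the latter.
Terminal values V(3,·): V(3,0)=97.3119, V(3,1)=57.6323, V(3,2)=0.8814, V(3,3)=80.2857
(2,0): S=107.2420. Δ = (V_up−V_dn)/(S_up−S_dn) = (57.6323−97.3119)/(131.9077−92.2281) = -1.0000. V = [p*·57.6323 + (1−p*)·97.3119]/1.19 = 52.0353. B = V − Δ·S = 159.2773.
(2,1): S=153.3810. Δ = (V_up−V_dn)/(S_up−S_dn) = (0.8814−57.6323)/(188.6586−131.9077) = -1.0000. V = [p*·0.8814 + (1−p*)·57.6323]/1.19 = 5.8963. B = V − Δ·S = 159.2773.
(2,2): S=219.3705. Δ = (V_up−V_dn)/(S_up−S_dn) = (80.2857−0.8814)/(269.8257−188.6586) = 0.9783. V = [p*·80.2857 + (1−p*)·0.8814]/1.19 = 60.2533. B = V − Δ·S = -154.3530.
(1,0): S=124.7000. Δ = (V_up−V_dn)/(S_up−S_dn) = (5.8963−52.0353)/(153.3810−107.2420) = -1.0000. V = [p*·5.8963 + (1−p*)·52.0353]/1.19 = 9.1465. B = V − Δ·S = 133.8465.
(1,1): S=178.3500. Δ = (V_up−V_dn)/(S_up−S_dn) = (60.2533−5.8963)/(219.3705−153.3810) = 0.8237. V = [p*·60.2533 + (1−p*)·5.8963]/1.19 = 45.6949. B = V − Δ·S = -101.2160.
(0,0): S=145.0000. Δ = (V_up−V_dn)/(S_up−S_dn) = (45.6949−9.1465)/(178.3500−124.7000) = 0.6812. V = [p*·45.6949 + (1−p*)·9.1465]/1.19 = 35.0787. B = V − Δ·S = -63.7007.
Each (Δ,B) replicates both successor values, so the strategy is self-financing and V0 is arbitrage-free.

(0,0): Delta=0.6812 Bond=-63.7007
(1,0): Delta=-1.0000 Bond=133.8465
(1,1): Delta=0.8237 Bond=-101.2160
(2,0): Delta=-1.0000 Bond=159.2773
(2,1): Delta=-1.0000 Bond=159.2773
(2,2): Delta=0.9783 Bond=-154.3530
V0=35.0787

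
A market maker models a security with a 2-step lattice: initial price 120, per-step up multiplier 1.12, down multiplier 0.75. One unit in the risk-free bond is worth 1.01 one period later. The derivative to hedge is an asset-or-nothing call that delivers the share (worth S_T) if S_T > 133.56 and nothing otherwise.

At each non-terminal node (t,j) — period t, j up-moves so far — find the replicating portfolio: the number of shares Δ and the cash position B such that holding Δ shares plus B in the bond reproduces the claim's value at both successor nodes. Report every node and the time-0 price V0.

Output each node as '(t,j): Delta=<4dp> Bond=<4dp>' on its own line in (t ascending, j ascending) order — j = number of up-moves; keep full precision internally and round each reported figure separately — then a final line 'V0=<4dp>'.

(0,0): Delta=2.3588 Bond=-210.1869
(1,0): Delta=0.0000 Bond=0.0000
(1,1): Delta=3.0270 Bond=-302.1033
V0=72.8648

No-arbitrage ⇒ martingale measure with p* = (R−d)/(u−d) = 0.7027.
Terminal payoffs: V(2,0)=0.0000, V(2,1)=0.0000, V(2,2)=150.5280
Node (1,0) S=90.0000: V=(p*·0.0000+(1−p*)·0.0000)/1.01=0.0000; Δ=(0.0000−0.0000)/(100.8000−67.5000)=0.0000; B=V−Δ·S=0.0000
Node (1,1) S=134.4000: V=(p*·150.5280+(1−p*)·0.0000)/1.01=104.7291; Δ=(150.5280−0.0000)/(150.5280−100.8000)=3.0270; B=V−Δ·S=-302.1033
Node (0,0) S=120.0000: V=(p*·104.7291+(1−p*)·0.0000)/1.01=72.8648; Δ=(104.7291−0.0000)/(134.4000−90.0000)=2.3588; B=V−Δ·S=-210.1869
Check: Δ(0,0)·S0 + B(0,0) = 72.8648 = V0.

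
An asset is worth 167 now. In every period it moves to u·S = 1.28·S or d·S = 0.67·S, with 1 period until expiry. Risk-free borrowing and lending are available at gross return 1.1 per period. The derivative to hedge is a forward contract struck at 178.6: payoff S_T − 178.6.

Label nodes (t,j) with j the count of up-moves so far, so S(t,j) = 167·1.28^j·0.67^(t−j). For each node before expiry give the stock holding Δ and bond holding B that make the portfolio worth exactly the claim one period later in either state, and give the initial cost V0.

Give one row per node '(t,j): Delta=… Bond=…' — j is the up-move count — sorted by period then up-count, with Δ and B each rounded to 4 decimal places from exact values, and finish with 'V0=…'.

(0,0): Delta=1.0000 Bond=-162.3636
V0=4.6364

The replicating-portfolio and risk-neutral prices coincide; use p* = (1.1−0.67)/(1.28−0.67) = 0.7049 for the latter.
Terminal values V(1,·): V(1,0)=-66.7100, V(1,1)=35.1600
  t=0,j=0: stock 167.0000 → up 213.7600 (V=35.1600), down 111.8900 (V=-66.7100). Price 4.6364; hedge Δ=1.0000, bond B=-162.3636.
Check: Δ(0,0)·S0 + B(0,0) = 4.6364 = V0.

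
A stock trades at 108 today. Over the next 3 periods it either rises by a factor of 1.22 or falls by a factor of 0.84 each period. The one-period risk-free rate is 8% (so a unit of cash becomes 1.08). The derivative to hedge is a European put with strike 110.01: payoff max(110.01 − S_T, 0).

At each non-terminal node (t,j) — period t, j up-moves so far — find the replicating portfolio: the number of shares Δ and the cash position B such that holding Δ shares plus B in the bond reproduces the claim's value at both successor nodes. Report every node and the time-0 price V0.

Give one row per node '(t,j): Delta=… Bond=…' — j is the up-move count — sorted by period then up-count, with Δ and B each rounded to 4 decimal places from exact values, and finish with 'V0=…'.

Since d<R<u, set p* = (R−d)/(u−d) = 0.6316; price each node as the discounted p*-expectation of its children.
Payoff layer (t=3): V(3,0)=45.9980, V(3,1)=17.0401, V(3,2)=0.0000, V(3,3)=0.0000
(2,0): S=76.2048. Δ = (V_up−V_dn)/(S_up−S_dn) = (17.0401−45.9980)/(92.9699−64.0120) = -1.0000. V = [p*·17.0401 + (1−p*)·45.9980]/1.08 = 25.6563. B = V − Δ·S = 101.8611.
(2,1): S=110.6784. Δ = (V_up−V_dn)/(S_up−S_dn) = (0.0000−17.0401)/(135.0276−92.9699) = -0.4052. V = [p*·0.0000 + (1−p*)·17.0401]/1.08 = 5.8129. B = V − Δ·S = 50.6554.
(2,2): S=160.7472. Δ = (V_up−V_dn)/(S_up−S_dn) = (0.0000−0.0000)/(196.1116−135.0276) = 0.0000. V = [p*·0.0000 + (1−p*)·0.0000]/1.08 = 0.0000. B = V − Δ·S = 0.0000.
(1,0): S=90.7200. Δ = (V_up−V_dn)/(S_up−S_dn) = (5.8129−25.6563)/(110.6784−76.2048) = -0.5756. V = [p*·5.8129 + (1−p*)·25.6563]/1.08 = 12.1515. B = V − Δ·S = 64.3710.
(1,1): S=131.7600. Δ = (V_up−V_dn)/(S_up−S_dn) = (0.0000−5.8129)/(160.7472−110.6784) = -0.1161. V = [p*·0.0000 + (1−p*)·5.8129]/1.08 = 1.9830. B = V − Δ·S = 17.2801.
(0,0): S=108.0000. Δ = (V_up−V_dn)/(S_up−S_dn) = (1.9830−12.1515)/(131.7600−90.7200) = -0.2478. V = [p*·1.9830 + (1−p*)·12.1515]/1.08 = 5.3049. B = V − Δ·S = 32.0642.
The time-0 hedge costs 5.3049, which is the no-arbitrage price.

(0,0): Delta=-0.2478 Bond=32.0642
(1,0): Delta=-0.5756 Bond=64.3710
(1,1): Delta=-0.1161 Bond=17.2801
(2,0): Delta=-1.0000 Bond=101.8611
(2,1): Delta=-0.4052 Bond=50.6554
(2,2): Delta=0.0000 Bond=0.0000
V0=5.3049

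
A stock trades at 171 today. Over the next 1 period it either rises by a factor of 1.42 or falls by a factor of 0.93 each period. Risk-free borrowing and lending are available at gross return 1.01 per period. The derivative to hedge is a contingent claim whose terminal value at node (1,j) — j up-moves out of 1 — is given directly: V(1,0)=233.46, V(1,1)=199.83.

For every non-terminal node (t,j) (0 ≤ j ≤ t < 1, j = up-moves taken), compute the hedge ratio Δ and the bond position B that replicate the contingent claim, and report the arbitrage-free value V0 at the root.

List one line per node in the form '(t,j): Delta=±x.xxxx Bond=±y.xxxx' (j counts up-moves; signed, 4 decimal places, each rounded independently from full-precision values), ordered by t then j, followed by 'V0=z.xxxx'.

(0,0): Delta=-0.4014 Bond=294.3449
V0=225.7123

The replicating-portfolio and risk-neutral prices coincide; use p* = (1.01−0.93)/(1.42−0.93) = 0.1633 for the latter.
At expiry t=1: V(1,0)=233.4600, V(1,1)=199.8300
Node (0,0) S=171.0000: V=(p*·199.8300+(1−p*)·233.4600)/1.01=225.7123; Δ=(199.8300−233.4600)/(242.8200−159.0300)=-0.4014; B=V−Δ·S=294.3449
Check: Δ(0,0)·S0 + B(0,0) = 225.7123 = V0.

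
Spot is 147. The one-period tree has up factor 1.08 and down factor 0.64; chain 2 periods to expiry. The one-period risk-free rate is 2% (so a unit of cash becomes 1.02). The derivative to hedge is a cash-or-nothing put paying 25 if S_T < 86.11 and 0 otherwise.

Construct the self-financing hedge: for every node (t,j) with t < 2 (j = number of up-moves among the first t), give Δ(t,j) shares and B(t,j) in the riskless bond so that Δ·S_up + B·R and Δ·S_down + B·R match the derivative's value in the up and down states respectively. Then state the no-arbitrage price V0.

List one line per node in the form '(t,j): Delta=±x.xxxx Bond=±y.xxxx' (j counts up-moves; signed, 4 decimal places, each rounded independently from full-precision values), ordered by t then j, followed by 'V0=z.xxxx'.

(0,0): Delta=-0.0517 Bond=8.0428
(1,0): Delta=-0.6039 Bond=60.1604
(1,1): Delta=0.0000 Bond=0.0000
V0=0.4468

Under the risk-neutral measure, an up-move has probability p* = (R−d)/(u−d) = 0.8636 and values discount at R = 1.02.
At expiry t=2: V(2,0)=25.0000, V(2,1)=0.0000, V(2,2)=0.0000
(1,0): S=94.0800. Δ = (V_up−V_dn)/(S_up−S_dn) = (0.0000−25.0000)/(101.6064−60.2112) = -0.6039. V = [p*·0.0000 + (1−p*)·25.0000]/1.02 = 3.3422. B = V − Δ·S = 60.1604.
(1,1): S=158.7600. Δ = (V_up−V_dn)/(S_up−S_dn) = (0.0000−0.0000)/(171.4608−101.6064) = 0.0000. V = [p*·0.0000 + (1−p*)·0.0000]/1.02 = 0.0000. B = V − Δ·S = 0.0000.
(0,0): S=147.0000. Δ = (V_up−V_dn)/(S_up−S_dn) = (0.0000−3.3422)/(158.7600−94.0800) = -0.0517. V = [p*·0.0000 + (1−p*)·3.3422]/1.02 = 0.4468. B = V − Δ·S = 8.0428.
Check: Δ(0,0)·S0 + B(0,0) = 0.4468 = V0.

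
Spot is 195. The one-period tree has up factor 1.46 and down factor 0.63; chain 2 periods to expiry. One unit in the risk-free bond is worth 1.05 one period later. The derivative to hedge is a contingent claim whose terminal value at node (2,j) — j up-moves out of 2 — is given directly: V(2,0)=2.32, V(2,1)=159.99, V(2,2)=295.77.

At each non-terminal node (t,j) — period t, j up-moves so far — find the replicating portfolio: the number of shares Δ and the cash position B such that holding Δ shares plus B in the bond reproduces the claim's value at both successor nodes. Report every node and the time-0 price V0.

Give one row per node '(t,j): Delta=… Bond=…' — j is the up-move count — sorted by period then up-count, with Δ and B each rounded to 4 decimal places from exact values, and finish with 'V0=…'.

(0,0): Delta=0.8626 Bond=-26.4532
(1,0): Delta=1.5463 Bond=-111.7688
(1,1): Delta=0.5746 Bond=54.2172
V0=141.7546

Under the risk-neutral measure, an up-move has probability p* = (R−d)/(u−d) = 0.5060 and values discount at R = 1.05.
Terminal values V(2,·): V(2,0)=2.3200, V(2,1)=159.9900, V(2,2)=295.7700
  t=1,j=0: stock 122.8500 → up 179.3610 (V=159.9900), down 77.3955 (V=2.3200). Price 78.1951; hedge Δ=1.5463, bond B=-111.7688.
  t=1,j=1: stock 284.7000 → up 415.6620 (V=295.7700), down 179.3610 (V=159.9900). Price 217.8076; hedge Δ=0.5746, bond B=54.2172.
  t=0,j=0: stock 195.0000 → up 284.7000 (V=217.8076), down 122.8500 (V=78.1951). Price 141.7546; hedge Δ=0.8626, bond B=-26.4532.
Each (Δ,B) replicates both successor values, so the strategy is self-financing and V0 is arbitrage-free.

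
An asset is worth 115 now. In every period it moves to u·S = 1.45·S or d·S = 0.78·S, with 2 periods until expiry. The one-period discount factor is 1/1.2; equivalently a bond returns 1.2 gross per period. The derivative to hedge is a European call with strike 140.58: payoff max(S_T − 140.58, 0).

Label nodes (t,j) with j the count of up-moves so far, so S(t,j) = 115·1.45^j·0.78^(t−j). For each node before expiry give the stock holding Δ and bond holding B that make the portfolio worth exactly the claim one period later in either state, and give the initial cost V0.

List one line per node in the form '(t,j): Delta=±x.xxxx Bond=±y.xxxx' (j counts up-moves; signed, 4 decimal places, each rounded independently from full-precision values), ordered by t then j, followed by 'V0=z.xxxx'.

Since d<R<u, set p* = (R−d)/(u−d) = 0.6269; price each node as the discounted p*-expectation of its children.
Terminal values V(2,·): V(2,0)=0.0000, V(2,1)=0.0000, V(2,2)=101.2075
  t=1,j=0: stock 89.7000 → up 130.0650 (V=0.0000), down 69.9660 (V=0.0000). Price 0.0000; hedge Δ=0.0000, bond B=0.0000.
  t=1,j=1: stock 166.7500 → up 241.7875 (V=101.2075), down 130.0650 (V=0.0000). Price 52.8696; hedge Δ=0.9059, bond B=-98.1864.
  t=0,j=0: stock 115.0000 → up 166.7500 (V=52.8696), down 89.7000 (V=0.0000). Price 27.6184; hedge Δ=0.6862, bond B=-51.2914.
Root portfolio cost Δ·115+B reproduces V0=27.6184.

(0,0): Delta=0.6862 Bond=-51.2914
(1,0): Delta=0.0000 Bond=0.0000
(1,1): Delta=0.9059 Bond=-98.1864
V0=27.6184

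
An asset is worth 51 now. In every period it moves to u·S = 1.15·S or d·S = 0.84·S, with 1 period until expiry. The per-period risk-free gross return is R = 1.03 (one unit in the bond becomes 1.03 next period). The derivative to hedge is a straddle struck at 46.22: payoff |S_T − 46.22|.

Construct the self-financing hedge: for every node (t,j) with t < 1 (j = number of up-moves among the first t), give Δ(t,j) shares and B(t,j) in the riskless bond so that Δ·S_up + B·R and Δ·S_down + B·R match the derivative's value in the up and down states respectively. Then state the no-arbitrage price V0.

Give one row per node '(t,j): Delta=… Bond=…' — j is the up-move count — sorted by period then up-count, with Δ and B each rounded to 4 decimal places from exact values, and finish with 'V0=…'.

Risk-neutral probability p* = (R−d)/(u−d) = (1.03−0.84)/(1.15−0.84) = 0.6129.
Payoff layer (t=1): V(1,0)=3.3800, V(1,1)=12.4300
  t=0,j=0: stock 51.0000 → up 58.6500 (V=12.4300), down 42.8400 (V=3.3800). Price 8.6668; hedge Δ=0.5724, bond B=-20.5268.
The time-0 hedge costs 8.6668, which is the no-arbitrage price.

(0,0): Delta=0.5724 Bond=-20.5268
V0=8.6668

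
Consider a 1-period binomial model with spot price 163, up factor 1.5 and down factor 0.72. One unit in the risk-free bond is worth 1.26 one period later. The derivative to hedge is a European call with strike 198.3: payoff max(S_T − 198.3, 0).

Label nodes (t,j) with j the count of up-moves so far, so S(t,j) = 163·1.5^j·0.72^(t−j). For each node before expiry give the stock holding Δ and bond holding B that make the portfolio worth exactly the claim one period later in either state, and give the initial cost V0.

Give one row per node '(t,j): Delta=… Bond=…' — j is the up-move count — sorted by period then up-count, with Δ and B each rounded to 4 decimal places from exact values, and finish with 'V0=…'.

(0,0): Delta=0.3634 Bond=-33.8462
V0=25.3846

No-arbitrage ⇒ martingale measure with p* = (R−d)/(u−d) = 0.6923.
Terminal payoffs: V(1,0)=0.0000, V(1,1)=46.2000
(0,0): S=163.0000. Δ = (V_up−V_dn)/(S_up−S_dn) = (46.2000−0.0000)/(244.5000−117.3600) = 0.3634. V = [p*·46.2000 + (1−p*)·0.0000]/1.26 = 25.3846. B = V − Δ·S = -33.8462.
Check: Δ(0,0)·S0 + B(0,0) = 25.3846 = V0.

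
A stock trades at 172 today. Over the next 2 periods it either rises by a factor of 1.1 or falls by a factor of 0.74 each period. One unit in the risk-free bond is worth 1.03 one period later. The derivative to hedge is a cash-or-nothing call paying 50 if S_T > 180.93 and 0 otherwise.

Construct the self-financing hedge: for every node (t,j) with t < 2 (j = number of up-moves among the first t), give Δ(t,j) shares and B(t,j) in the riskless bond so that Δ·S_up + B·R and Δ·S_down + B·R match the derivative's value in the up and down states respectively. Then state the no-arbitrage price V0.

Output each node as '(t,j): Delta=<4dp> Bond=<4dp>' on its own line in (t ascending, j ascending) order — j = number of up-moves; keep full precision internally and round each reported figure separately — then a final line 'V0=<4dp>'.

(0,0): Delta=0.6315 Bond=-78.0405
(1,0): Delta=0.0000 Bond=0.0000
(1,1): Delta=0.7341 Bond=-99.7843
V0=30.5835

Risk-neutral probability p* = (R−d)/(u−d) = (1.03−0.74)/(1.1−0.74) = 0.8056.
Terminal payoffs: V(2,0)=0.0000, V(2,1)=0.0000, V(2,2)=50.0000
  t=1,j=0: stock 127.2800 → up 140.0080 (V=0.0000), down 94.1872 (V=0.0000). Price 0.0000; hedge Δ=0.0000, bond B=0.0000.
  t=1,j=1: stock 189.2000 → up 208.1200 (V=50.0000), down 140.0080 (V=0.0000). Price 39.1046; hedge Δ=0.7341, bond B=-99.7843.
  t=0,j=0: stock 172.0000 → up 189.2000 (V=39.1046), down 127.2800 (V=0.0000). Price 30.5835; hedge Δ=0.6315, bond B=-78.0405.
Self-financing check: at every node Δ·S+B equals the discounted successor values.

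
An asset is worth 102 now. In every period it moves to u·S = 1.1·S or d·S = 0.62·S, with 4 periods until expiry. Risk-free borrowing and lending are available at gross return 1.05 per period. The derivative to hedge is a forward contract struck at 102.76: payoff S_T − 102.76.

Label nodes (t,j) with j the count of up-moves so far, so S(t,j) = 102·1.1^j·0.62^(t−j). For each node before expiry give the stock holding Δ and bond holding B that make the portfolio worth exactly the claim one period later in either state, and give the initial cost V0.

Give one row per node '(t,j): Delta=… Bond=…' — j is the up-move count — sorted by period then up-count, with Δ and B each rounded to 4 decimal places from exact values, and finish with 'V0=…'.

(0,0): Delta=1.0000 Bond=-84.5409
(1,0): Delta=1.0000 Bond=-88.7680
(1,1): Delta=1.0000 Bond=-88.7680
(2,0): Delta=1.0000 Bond=-93.2063
(2,1): Delta=1.0000 Bond=-93.2063
(2,2): Delta=1.0000 Bond=-93.2063
(3,0): Delta=1.0000 Bond=-97.8667
(3,1): Delta=1.0000 Bond=-97.8667
(3,2): Delta=1.0000 Bond=-97.8667
(3,3): Delta=1.0000 Bond=-97.8667
V0=17.4591

No-arbitrage ⇒ martingale measure with p* = (R−d)/(u−d) = 0.8958.
Terminal values V(4,·): V(4,0)=-87.6881, V(4,1)=-76.0196, V(4,2)=-55.3174, V(4,3)=-18.5876, V(4,4)=46.5782
(3,0): S=24.3095. Δ = (V_up−V_dn)/(S_up−S_dn) = (-76.0196−-87.6881)/(26.7404−15.0719) = 1.0000. V = [p*·-76.0196 + (1−p*)·-87.6881]/1.05 = -73.5572. B = V − Δ·S = -97.8667.
(3,1): S=43.1297. Δ = (V_up−V_dn)/(S_up−S_dn) = (-55.3174−-76.0196)/(47.4426−26.7404) = 1.0000. V = [p*·-55.3174 + (1−p*)·-76.0196]/1.05 = -54.7370. B = V − Δ·S = -97.8667.
(3,2): S=76.5204. Δ = (V_up−V_dn)/(S_up−S_dn) = (-18.5876−-55.3174)/(84.1724−47.4426) = 1.0000. V = [p*·-18.5876 + (1−p*)·-55.3174]/1.05 = -21.3463. B = V − Δ·S = -97.8667.
(3,3): S=135.7620. Δ = (V_up−V_dn)/(S_up−S_dn) = (46.5782−-18.5876)/(149.3382−84.1724) = 1.0000. V = [p*·46.5782 + (1−p*)·-18.5876]/1.05 = 37.8953. B = V − Δ·S = -97.8667.
(2,0): S=39.2088. Δ = (V_up−V_dn)/(S_up−S_dn) = (-54.7370−-73.5572)/(43.1297−24.3095) = 1.0000. V = [p*·-54.7370 + (1−p*)·-73.5572]/1.05 = -53.9975. B = V − Δ·S = -93.2063.
(2,1): S=69.5640. Δ = (V_up−V_dn)/(S_up−S_dn) = (-21.3463−-54.7370)/(76.5204−43.1297) = 1.0000. V = [p*·-21.3463 + (1−p*)·-54.7370]/1.05 = -23.6423. B = V − Δ·S = -93.2063.
(2,2): S=123.4200. Δ = (V_up−V_dn)/(S_up−S_dn) = (37.8953−-21.3463)/(135.7620−76.5204) = 1.0000. V = [p*·37.8953 + (1−p*)·-21.3463]/1.05 = 30.2137. B = V − Δ·S = -93.2063.
(1,0): S=63.2400. Δ = (V_up−V_dn)/(S_up−S_dn) = (-23.6423−-53.9975)/(69.5640−39.2088) = 1.0000. V = [p*·-23.6423 + (1−p*)·-53.9975]/1.05 = -25.5280. B = V − Δ·S = -88.7680.
(1,1): S=112.2000. Δ = (V_up−V_dn)/(S_up−S_dn) = (30.2137−-23.6423)/(123.4200−69.5640) = 1.0000. V = [p*·30.2137 + (1−p*)·-23.6423]/1.05 = 23.4320. B = V − Δ·S = -88.7680.
(0,0): S=102.0000. Δ = (V_up−V_dn)/(S_up−S_dn) = (23.4320−-25.5280)/(112.2000−63.2400) = 1.0000. V = [p*·23.4320 + (1−p*)·-25.5280]/1.05 = 17.4591. B = V − Δ·S = -84.5409.
Check: Δ(0,0)·S0 + B(0,0) = 17.4591 = V0.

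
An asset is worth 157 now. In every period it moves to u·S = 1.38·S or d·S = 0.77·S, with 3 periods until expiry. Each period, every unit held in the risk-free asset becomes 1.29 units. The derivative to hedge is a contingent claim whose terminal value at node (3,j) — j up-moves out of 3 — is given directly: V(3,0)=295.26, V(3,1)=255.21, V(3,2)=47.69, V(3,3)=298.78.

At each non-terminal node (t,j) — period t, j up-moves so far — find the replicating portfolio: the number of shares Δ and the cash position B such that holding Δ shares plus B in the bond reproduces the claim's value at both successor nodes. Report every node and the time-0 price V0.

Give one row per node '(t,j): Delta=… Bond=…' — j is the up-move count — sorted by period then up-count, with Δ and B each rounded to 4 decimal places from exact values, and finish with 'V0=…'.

(0,0): Delta=0.8119 Bond=-27.0416
(1,0): Delta=-1.9217 Bond=295.5837
(1,1): Delta=1.0759 Bond=-92.0800
(2,0): Delta=-0.7053 Bond=268.0736
(2,1): Delta=-2.0392 Bond=400.9004
(2,2): Delta=1.3767 Bond=-208.7284
V0=100.4247

The replicating-portfolio and risk-neutral prices coincide; use p* = (1.29−0.77)/(1.38−0.77) = 0.8525 for the latter.
At expiry t=3: V(3,0)=295.2600, V(3,1)=255.2100, V(3,2)=47.6900, V(3,3)=298.7800
  t=2,j=0: stock 93.0853 → up 128.4577 (V=255.2100), down 71.6757 (V=295.2600). Price 202.4178; hedge Δ=-0.7053, bond B=268.0736.
  t=2,j=1: stock 166.8282 → up 230.2229 (V=47.6900), down 128.4577 (V=255.2100). Price 60.7036; hedge Δ=-2.0392, bond B=400.9004.
  t=2,j=2: stock 298.9908 → up 412.6073 (V=298.7800), down 230.2229 (V=47.6900). Price 202.8945; hedge Δ=1.3767, bond B=-208.7284.
  t=1,j=0: stock 120.8900 → up 166.8282 (V=60.7036), down 93.0853 (V=202.4178). Price 63.2653; hedge Δ=-1.9217, bond B=295.5837.
  t=1,j=1: stock 216.6600 → up 298.9908 (V=202.8945), down 166.8282 (V=60.7036). Price 141.0198; hedge Δ=1.0759, bond B=-92.0800.
  t=0,j=0: stock 157.0000 → up 216.6600 (V=141.0198), down 120.8900 (V=63.2653). Price 100.4247; hedge Δ=0.8119, bond B=-27.0416.
Check: Δ(0,0)·S0 + B(0,0) = 100.4247 = V0.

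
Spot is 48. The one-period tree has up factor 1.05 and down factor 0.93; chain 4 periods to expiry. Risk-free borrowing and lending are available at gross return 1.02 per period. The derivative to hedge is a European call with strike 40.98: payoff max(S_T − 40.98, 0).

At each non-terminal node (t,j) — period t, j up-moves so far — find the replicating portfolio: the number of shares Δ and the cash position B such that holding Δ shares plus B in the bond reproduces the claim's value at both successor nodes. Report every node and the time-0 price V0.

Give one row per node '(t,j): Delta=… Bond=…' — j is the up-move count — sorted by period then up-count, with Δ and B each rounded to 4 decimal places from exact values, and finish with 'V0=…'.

(0,0): Delta=0.9780 Bond=-36.7670
(1,0): Delta=0.9184 Bond=-34.8411
(1,1): Delta=0.9956 Bond=-38.3894
(2,0): Delta=0.7071 Bond=-26.7636
(2,1): Delta=0.9808 Bond=-38.4627
(2,2): Delta=1.0000 Bond=-39.3887
(3,0): Delta=0.0000 Bond=0.0000
(3,1): Delta=0.9158 Bond=-36.3985
(3,2): Delta=1.0000 Bond=-40.1765
(3,3): Delta=1.0000 Bond=-40.1765
V0=10.1782

Risk-neutral probability p* = (R−d)/(u−d) = (1.02−0.93)/(1.05−0.93) = 0.7500.
At expiry t=4: V(4,0)=0.0000, V(4,1)=0.0000, V(4,2)=4.7905, V(4,3)=10.6964, V(4,4)=17.3643
Node (3,0) S=38.6091: V=(p*·0.0000+(1−p*)·0.0000)/1.02=0.0000; Δ=(0.0000−0.0000)/(40.5396−35.9065)=0.0000; B=V−Δ·S=0.0000
Node (3,1) S=43.5910: V=(p*·4.7905+(1−p*)·0.0000)/1.02=3.5224; Δ=(4.7905−0.0000)/(45.7705−40.5396)=0.9158; B=V−Δ·S=-36.3985
Node (3,2) S=49.2156: V=(p*·10.6964+(1−p*)·4.7905)/1.02=9.0391; Δ=(10.6964−4.7905)/(51.6764−45.7705)=1.0000; B=V−Δ·S=-40.1765
Node (3,3) S=55.5660: V=(p*·17.3643+(1−p*)·10.6964)/1.02=15.3895; Δ=(17.3643−10.6964)/(58.3443−51.6764)=1.0000; B=V−Δ·S=-40.1765
Node (2,0) S=41.5152: V=(p*·3.5224+(1−p*)·0.0000)/1.02=2.5900; Δ=(3.5224−0.0000)/(43.5910−38.6091)=0.7071; B=V−Δ·S=-26.7636
Node (2,1) S=46.8720: V=(p*·9.0391+(1−p*)·3.5224)/1.02=7.5098; Δ=(9.0391−3.5224)/(49.2156−43.5910)=0.9808; B=V−Δ·S=-38.4627
Node (2,2) S=52.9200: V=(p*·15.3895+(1−p*)·9.0391)/1.02=13.5313; Δ=(15.3895−9.0391)/(55.5660−49.2156)=1.0000; B=V−Δ·S=-39.3887
Node (1,0) S=44.6400: V=(p*·7.5098+(1−p*)·2.5900)/1.02=6.1567; Δ=(7.5098−2.5900)/(46.8720−41.5152)=0.9184; B=V−Δ·S=-34.8411
Node (1,1) S=50.4000: V=(p*·13.5313+(1−p*)·7.5098)/1.02=11.7901; Δ=(13.5313−7.5098)/(52.9200−46.8720)=0.9956; B=V−Δ·S=-38.3894
Node (0,0) S=48.0000: V=(p*·11.7901+(1−p*)·6.1567)/1.02=10.1782; Δ=(11.7901−6.1567)/(50.4000−44.6400)=0.9780; B=V−Δ·S=-36.7670
Check: Δ(0,0)·S0 + B(0,0) = 10.1782 = V0.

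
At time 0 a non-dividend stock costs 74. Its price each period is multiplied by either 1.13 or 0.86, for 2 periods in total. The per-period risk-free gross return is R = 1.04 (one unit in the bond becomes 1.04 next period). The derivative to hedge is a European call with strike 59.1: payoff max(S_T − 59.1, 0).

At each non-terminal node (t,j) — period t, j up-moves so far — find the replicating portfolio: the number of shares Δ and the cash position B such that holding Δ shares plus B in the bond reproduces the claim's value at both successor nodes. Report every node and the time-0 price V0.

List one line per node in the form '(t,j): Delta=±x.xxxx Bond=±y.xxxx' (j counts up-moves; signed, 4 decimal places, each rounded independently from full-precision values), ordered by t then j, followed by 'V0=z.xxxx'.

Under the risk-neutral measure, an up-move has probability p* = (R−d)/(u−d) = 0.6667 and values discount at R = 1.04.
Terminal payoffs: V(2,0)=0.0000, V(2,1)=12.8132, V(2,2)=35.3906
(1,0): S=63.6400. Δ = (V_up−V_dn)/(S_up−S_dn) = (12.8132−0.0000)/(71.9132−54.7304) = 0.7457. V = [p*·12.8132 + (1−p*)·0.0000]/1.04 = 8.2136. B = V − Δ·S = -39.2427.
(1,1): S=83.6200. Δ = (V_up−V_dn)/(S_up−S_dn) = (35.3906−12.8132)/(94.4906−71.9132) = 1.0000. V = [p*·35.3906 + (1−p*)·12.8132]/1.04 = 26.7931. B = V − Δ·S = -56.8269.
(0,0): S=74.0000. Δ = (V_up−V_dn)/(S_up−S_dn) = (26.7931−8.2136)/(83.6200−63.6400) = 0.9299. V = [p*·26.7931 + (1−p*)·8.2136]/1.04 = 19.8076. B = V − Δ·S = -49.0053.
Check: Δ(0,0)·S0 + B(0,0) = 19.8076 = V0.

(0,0): Delta=0.9299 Bond=-49.0053
(1,0): Delta=0.7457 Bond=-39.2427
(1,1): Delta=1.0000 Bond=-56.8269
V0=19.8076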